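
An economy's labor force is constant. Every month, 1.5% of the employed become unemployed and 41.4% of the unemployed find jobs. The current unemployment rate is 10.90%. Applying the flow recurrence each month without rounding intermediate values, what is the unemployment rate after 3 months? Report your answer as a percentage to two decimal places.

With a fixed labor force, u_{t+1} = u_t + s·(1−u_t) − f·u_t = u_t·(1−s−f) + s.
Here 1−s−f = 0.571 and s = 0.015.
u_1 = 0.109000 × 0.571 + 0.015 = 0.077239.
u_2 = 0.077239 × 0.571 + 0.015 = 0.059103.
u_3 = 0.059103 × 0.571 + 0.015 = 0.048748.

Unemployment rate after three months ≈ 4.87%.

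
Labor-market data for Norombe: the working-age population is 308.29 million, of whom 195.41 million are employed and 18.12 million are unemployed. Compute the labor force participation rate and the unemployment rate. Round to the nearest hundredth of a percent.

Labor force = employed + unemployed = 195.41 + 18.12 = 213.53 million.
Unemployment rate = 18.12 / 213.53 = 8.49%.
Labor force participation rate = 213.53 / 308.29 = 69.26%.

Labor force participation rate ≈ 69.26%; unemployment rate ≈ 8.49%.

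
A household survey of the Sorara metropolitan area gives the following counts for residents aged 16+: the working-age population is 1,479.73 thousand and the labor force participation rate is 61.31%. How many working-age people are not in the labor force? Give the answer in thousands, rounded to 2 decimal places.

About 572.51 thousand are not in the labor force.

Share not in the labor force = 1 − 0.6131 = 0.3869.
Not in labor force = 0.3869 × 1,479.73 ≈ 572.51 thousand.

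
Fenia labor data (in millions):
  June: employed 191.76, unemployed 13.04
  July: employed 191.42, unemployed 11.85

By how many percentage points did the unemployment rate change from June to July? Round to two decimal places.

June: labor force = 191.76 + 13.04 = 204.80; u = 13.04/204.80 = 6.37%.
July: labor force = 191.42 + 11.85 = 203.27; u = 11.85/203.27 = 5.83%.
Change = 5.83% − 6.37% = −0.54 pp.

The unemployment rate changed by −0.54 percentage points.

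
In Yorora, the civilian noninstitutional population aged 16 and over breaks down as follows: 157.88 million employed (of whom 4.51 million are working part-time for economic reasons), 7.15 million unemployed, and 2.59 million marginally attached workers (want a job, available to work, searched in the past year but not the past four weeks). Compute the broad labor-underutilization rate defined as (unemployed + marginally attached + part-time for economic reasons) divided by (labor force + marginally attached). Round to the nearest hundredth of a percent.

Broad underutilization rate ≈ 8.50%.

Labor force = 157.88 + 7.15 = 165.03 million.
Numerator = 7.15 + 2.59 + 4.51 = 14.25 million.
Denominator = 165.03 + 2.59 = 167.62 million.
Broad rate = 14.25 / 167.62 = 8.50%.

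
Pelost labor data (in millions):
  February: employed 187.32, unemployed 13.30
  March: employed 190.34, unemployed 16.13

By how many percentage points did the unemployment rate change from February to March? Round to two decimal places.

The unemployment rate changed by +1.18 percentage points.

February: labor force = 187.32 + 13.30 = 200.62; u = 13.30/200.62 = 6.63%.
March: labor force = 190.34 + 16.13 = 206.47; u = 16.13/206.47 = 7.81%.
Change = 7.81% − 6.63% = +1.18 pp.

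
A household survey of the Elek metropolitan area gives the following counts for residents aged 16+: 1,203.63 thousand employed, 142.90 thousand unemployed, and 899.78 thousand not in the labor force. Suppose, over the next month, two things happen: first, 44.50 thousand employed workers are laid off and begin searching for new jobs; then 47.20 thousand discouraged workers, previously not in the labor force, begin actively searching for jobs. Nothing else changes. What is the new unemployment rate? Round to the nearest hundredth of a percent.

Initially, labor force = 1,203.63 + 142.90 = 1,346.53 thousand, so u = 142.90/1,346.53 = 10.61%.
After the first change, employed falls and unemployed rises by 44.50; labor force unchanged → E = 1,159.13, U = 187.40, labor force = 1,346.53 thousand.
After the second change, unemployed and labor force both rise by 47.20 → E = 1,159.13, U = 234.60, labor force = 1,393.73 thousand.
New unemployment rate = 234.60 / 1,393.73 = 16.83%.

New unemployment rate ≈ 16.83%.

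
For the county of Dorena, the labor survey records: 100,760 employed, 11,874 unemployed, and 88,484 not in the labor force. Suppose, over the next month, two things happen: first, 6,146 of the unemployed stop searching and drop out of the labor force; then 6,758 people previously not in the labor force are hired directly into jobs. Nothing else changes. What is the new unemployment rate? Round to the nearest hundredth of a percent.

New unemployment rate ≈ 5.06%.

Initially, labor force = 100,760 + 11,874 = 112,634, so u = 11,874/112,634 = 10.54%.
After the first change, unemployed and labor force both fall by 6,146 → E = 100,760, U = 5,728, labor force = 106,488.
After the second change, employed and labor force both rise by 6,758; unemployed unchanged → E = 107,518, U = 5,728, labor force = 113,246.
New unemployment rate = 5,728 / 113,246 = 5.06%.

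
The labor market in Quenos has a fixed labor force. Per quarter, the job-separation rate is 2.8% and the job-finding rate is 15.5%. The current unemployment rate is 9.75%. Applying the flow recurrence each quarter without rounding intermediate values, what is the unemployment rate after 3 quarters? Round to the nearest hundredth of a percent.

With a fixed labor force, u_{t+1} = u_t + s·(1−u_t) − f·u_t = u_t·(1−s−f) + s.
Here 1−s−f = 0.817 and s = 0.028.
u_1 = 0.097500 × 0.817 + 0.028 = 0.107657.
u_2 = 0.107657 × 0.817 + 0.028 = 0.115956.
u_3 = 0.115956 × 0.817 + 0.028 = 0.122736.

Unemployment rate after three quarters ≈ 12.27%.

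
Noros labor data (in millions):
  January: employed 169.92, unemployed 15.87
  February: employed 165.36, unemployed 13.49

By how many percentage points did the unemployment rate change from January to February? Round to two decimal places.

The unemployment rate changed by −1.00 percentage points.

January: labor force = 169.92 + 15.87 = 185.79; u = 15.87/185.79 = 8.54%.
February: labor force = 165.36 + 13.49 = 178.85; u = 13.49/178.85 = 7.54%.
Change = 7.54% − 8.54% = −1.00 pp.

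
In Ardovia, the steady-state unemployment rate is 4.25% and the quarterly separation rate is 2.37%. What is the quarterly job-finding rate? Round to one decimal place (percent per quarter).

From u* = s/(s+f): f = s·(1−u)/u.
f = 2.37 × (1 − 0.0425) / 0.0425 = 2.2693 / 0.0425 ≈ 53.4% per quarter.

Job-finding rate ≈ 53.4% per quarter.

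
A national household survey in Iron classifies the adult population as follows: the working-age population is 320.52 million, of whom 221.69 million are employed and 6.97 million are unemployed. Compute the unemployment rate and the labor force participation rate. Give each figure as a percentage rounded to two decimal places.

Labor force = employed + unemployed = 221.69 + 6.97 = 228.66 million.
Unemployment rate = 6.97 / 228.66 = 3.05%.
Labor force participation rate = 228.66 / 320.52 = 71.34%.

Unemployment rate ≈ 3.05%; labor force participation rate ≈ 71.34%.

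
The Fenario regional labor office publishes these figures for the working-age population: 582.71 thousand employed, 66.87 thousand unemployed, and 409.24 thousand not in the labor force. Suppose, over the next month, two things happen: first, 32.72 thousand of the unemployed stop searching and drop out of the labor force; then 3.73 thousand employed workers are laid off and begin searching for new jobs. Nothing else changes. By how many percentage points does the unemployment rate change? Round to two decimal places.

The unemployment rate changes by −4.15 percentage points.

Initially, labor force = 582.71 + 66.87 = 649.58 thousand, so u = 66.87/649.58 = 10.29%.
After the first change, unemployed and labor force both fall by 32.72 → E = 582.71, U = 34.15, labor force = 616.86 thousand.
After the second change, employed falls and unemployed rises by 3.73; labor force unchanged → E = 578.98, U = 37.88, labor force = 616.86 thousand.
New unemployment rate = 37.88 / 616.86 = 6.14%.
Change = 6.14% − 10.29% = −4.15 percentage points.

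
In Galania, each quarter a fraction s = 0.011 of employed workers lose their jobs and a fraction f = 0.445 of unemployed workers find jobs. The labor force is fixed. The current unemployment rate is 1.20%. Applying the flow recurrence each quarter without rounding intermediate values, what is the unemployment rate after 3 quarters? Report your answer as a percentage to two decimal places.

With a fixed labor force, u_{t+1} = u_t + s·(1−u_t) − f·u_t = u_t·(1−s−f) + s.
Here 1−s−f = 0.544 and s = 0.011.
u_1 = 0.012000 × 0.544 + 0.011 = 0.017528.
u_2 = 0.017528 × 0.544 + 0.011 = 0.020535.
u_3 = 0.020535 × 0.544 + 0.011 = 0.022171.

Unemployment rate after three quarters ≈ 2.22%.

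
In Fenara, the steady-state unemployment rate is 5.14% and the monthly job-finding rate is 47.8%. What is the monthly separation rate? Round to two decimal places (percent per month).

From u* = s/(s+f): s = u·f/(1−u).
s = 0.0514 × 47.8 / (1 − 0.0514) = 2.4569 / 0.9486 ≈ 2.59% per month.

Separation rate ≈ 2.59% per month.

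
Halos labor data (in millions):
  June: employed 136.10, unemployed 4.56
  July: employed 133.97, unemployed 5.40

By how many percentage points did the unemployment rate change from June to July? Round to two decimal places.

The unemployment rate changed by +0.63 percentage points.

June: labor force = 136.10 + 4.56 = 140.66; u = 4.56/140.66 = 3.24%.
July: labor force = 133.97 + 5.40 = 139.37; u = 5.40/139.37 = 3.87%.
Change = 3.87% − 3.24% = +0.63 pp.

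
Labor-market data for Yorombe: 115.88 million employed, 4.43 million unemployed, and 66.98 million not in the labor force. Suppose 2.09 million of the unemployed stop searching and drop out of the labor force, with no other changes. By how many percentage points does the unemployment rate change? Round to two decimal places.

The unemployment rate changes by −1.70 percentage points.

Initially, labor force = 115.88 + 4.43 = 120.31 million, so u = 4.43/120.31 = 3.68%.
After the change, unemployed and labor force both fall by 2.09 → E = 115.88, U = 2.34, labor force = 118.22 million.
New unemployment rate = 2.34 / 118.22 = 1.98%.
Change = 1.98% − 3.68% = −1.70 percentage points.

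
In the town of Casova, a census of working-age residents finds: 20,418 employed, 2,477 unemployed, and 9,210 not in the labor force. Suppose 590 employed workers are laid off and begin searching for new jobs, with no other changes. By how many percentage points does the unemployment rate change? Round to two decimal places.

Initially, labor force = 20,418 + 2,477 = 22,895, so u = 2,477/22,895 = 10.82%.
After the change, employed falls and unemployed rises by 590; labor force unchanged → E = 19,828, U = 3,067, labor force = 22,895.
New unemployment rate = 3,067 / 22,895 = 13.40%.
Change = 13.40% − 10.82% = +2.58 percentage points.

The unemployment rate changes by +2.58 percentage points.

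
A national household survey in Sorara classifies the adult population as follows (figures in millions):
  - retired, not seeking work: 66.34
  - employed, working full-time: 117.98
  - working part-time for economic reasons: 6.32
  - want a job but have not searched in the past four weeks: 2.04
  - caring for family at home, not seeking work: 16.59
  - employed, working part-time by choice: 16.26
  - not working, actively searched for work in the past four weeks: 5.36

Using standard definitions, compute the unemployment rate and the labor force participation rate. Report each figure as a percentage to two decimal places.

Employed = 117.98 + 6.32 + 16.26 = 140.56 million (anyone who worked, including part-time for economic reasons, counts as employed).
Unemployed = 5.36 million.
Labor force = 140.56 + 5.36 = 145.92 million.
Not in labor force = 66.34 + 2.04 + 16.59 = 84.97 million (those not working and not actively searching are outside the labor force — including those who want a job but have given up searching).
Civilian working-age population = 145.92 + 84.97 = 230.89 million.
Unemployment rate = 5.36 / 145.92 = 3.67%.
Labor force participation rate = 145.92 / 230.89 = 63.20%.

Unemployment rate ≈ 3.67%; labor force participation rate ≈ 63.20%.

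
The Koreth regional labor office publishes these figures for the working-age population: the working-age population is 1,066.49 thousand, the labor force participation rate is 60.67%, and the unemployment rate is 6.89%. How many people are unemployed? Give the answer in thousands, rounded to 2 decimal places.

About 44.58 thousand are unemployed.

Labor force = 0.6067 × 1,066.49 = 647.04 thousand.
Unemployed = 0.0689 × 647.04 ≈ 44.58 thousand.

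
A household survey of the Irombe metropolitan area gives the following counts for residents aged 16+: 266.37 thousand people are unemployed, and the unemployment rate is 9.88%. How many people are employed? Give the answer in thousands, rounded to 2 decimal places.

About 2,429.68 thousand are employed.

Labor force = U / u = 266.37 / 0.0988 ≈ 2,696.05 thousand.
Employed = labor force − unemployed = 2,696.05 − 266.37 = 2,429.68 thousand.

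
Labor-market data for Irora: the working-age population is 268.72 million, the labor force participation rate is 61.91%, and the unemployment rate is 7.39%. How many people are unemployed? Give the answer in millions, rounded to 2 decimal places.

Labor force = 0.6191 × 268.72 = 166.36 million.
Unemployed = 0.0739 × 166.36 ≈ 12.29 million.

About 12.29 million are unemployed.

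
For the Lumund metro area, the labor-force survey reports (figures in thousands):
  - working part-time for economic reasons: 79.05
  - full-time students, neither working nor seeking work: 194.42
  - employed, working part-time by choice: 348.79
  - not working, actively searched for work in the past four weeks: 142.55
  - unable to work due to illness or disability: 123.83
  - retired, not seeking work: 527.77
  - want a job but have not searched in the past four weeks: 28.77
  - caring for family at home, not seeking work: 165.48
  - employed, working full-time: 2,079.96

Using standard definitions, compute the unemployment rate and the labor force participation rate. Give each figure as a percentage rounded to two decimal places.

Unemployment rate ≈ 5.38%; labor force participation rate ≈ 71.81%.

Employed = 79.05 + 348.79 + 2,079.96 = 2,507.80 thousand (anyone who worked, including part-time for economic reasons, counts as employed).
Unemployed = 142.55 thousand.
Labor force = 2,507.80 + 142.55 = 2,650.35 thousand.
Not in labor force = 194.42 + 123.83 + 527.77 + 28.77 + 165.48 = 1,040.27 thousand (those not working and not actively searching are outside the labor force — including those who want a job but have given up searching).
Civilian working-age population = 2,650.35 + 1,040.27 = 3,690.62 thousand.
Unemployment rate = 142.55 / 2,650.35 = 5.38%.
Labor force participation rate = 2,650.35 / 3,690.62 = 71.81%.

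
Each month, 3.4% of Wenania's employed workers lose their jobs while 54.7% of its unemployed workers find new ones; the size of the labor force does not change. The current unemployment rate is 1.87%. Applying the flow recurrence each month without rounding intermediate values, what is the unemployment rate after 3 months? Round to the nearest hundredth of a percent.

Unemployment rate after three months ≈ 5.56%.

With a fixed labor force, u_{t+1} = u_t + s·(1−u_t) − f·u_t = u_t·(1−s−f) + s.
Here 1−s−f = 0.419 and s = 0.034.
u_1 = 0.018700 × 0.419 + 0.034 = 0.041835.
u_2 = 0.041835 × 0.419 + 0.034 = 0.051529.
u_3 = 0.051529 × 0.419 + 0.034 = 0.055591.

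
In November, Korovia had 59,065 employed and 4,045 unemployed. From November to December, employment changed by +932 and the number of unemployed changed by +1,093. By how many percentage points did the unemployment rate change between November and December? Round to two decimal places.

November: labor force = 59,065 + 4,045 = 63,110; u = 4,045/63,110 = 6.41%.
December: labor force = 59,997 + 5,138 = 65,135; u = 5,138/65,135 = 7.89%.
Change = 7.89% − 6.41% = +1.48 pp.

The unemployment rate changed by +1.48 percentage points.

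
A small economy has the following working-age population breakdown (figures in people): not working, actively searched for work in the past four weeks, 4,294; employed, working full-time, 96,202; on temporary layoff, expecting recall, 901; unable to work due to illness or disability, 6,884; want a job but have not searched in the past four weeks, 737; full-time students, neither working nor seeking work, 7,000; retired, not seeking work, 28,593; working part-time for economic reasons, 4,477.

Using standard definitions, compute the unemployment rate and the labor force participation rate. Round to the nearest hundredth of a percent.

Employed = 96,202 + 4,477 = 100,679 (anyone who worked, including part-time for economic reasons, counts as employed).
Unemployed = 4,294 + 901 = 5,195 (jobless and actively searching, or on temporary layoff).
Labor force = 100,679 + 5,195 = 105,874.
Not in labor force = 6,884 + 737 + 7,000 + 28,593 = 43,214 (those not working and not actively searching are outside the labor force — including those who want a job but have given up searching).
Civilian working-age population = 105,874 + 43,214 = 149,088.
Unemployment rate = 5,195 / 105,874 = 4.91%.
Labor force participation rate = 105,874 / 149,088 = 71.01%.

Unemployment rate ≈ 4.91%; labor force participation rate ≈ 71.01%.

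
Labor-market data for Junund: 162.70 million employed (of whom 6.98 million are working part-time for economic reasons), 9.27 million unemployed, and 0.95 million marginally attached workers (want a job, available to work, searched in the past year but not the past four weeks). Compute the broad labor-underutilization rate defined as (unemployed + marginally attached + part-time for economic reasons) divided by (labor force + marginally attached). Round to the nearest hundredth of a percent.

Broad underutilization rate ≈ 9.95%.

Labor force = 162.70 + 9.27 = 171.97 million.
Numerator = 9.27 + 0.95 + 6.98 = 17.20 million.
Denominator = 171.97 + 0.95 = 172.92 million.
Broad rate = 17.20 / 172.92 = 9.95%.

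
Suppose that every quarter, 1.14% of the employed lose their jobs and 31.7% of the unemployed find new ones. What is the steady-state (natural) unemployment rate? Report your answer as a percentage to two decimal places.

At steady state the flows balance: s·E = f·U, so U/(E+U) = s/(s+f).
u* = 1.14 / (1.14 + 31.7) = 1.14 / 32.84 = 3.47%.

Steady-state unemployment rate ≈ 3.47%.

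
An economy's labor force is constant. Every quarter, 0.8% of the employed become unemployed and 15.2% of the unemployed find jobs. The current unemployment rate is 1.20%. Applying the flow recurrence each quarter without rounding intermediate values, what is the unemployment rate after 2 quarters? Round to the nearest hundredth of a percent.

Unemployment rate after two quarters ≈ 2.32%.

With a fixed labor force, u_{t+1} = u_t + s·(1−u_t) − f·u_t = u_t·(1−s−f) + s.
Here 1−s−f = 0.840 and s = 0.008.
u_1 = 0.012000 × 0.840 + 0.008 = 0.018080.
u_2 = 0.018080 × 0.840 + 0.008 = 0.023187.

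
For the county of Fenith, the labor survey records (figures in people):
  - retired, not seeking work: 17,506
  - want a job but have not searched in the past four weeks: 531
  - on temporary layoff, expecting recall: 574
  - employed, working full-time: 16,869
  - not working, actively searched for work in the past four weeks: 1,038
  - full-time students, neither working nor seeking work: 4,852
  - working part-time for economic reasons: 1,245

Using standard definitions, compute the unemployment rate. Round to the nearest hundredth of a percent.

Unemployment rate ≈ 8.17%.

Employed = 16,869 + 1,245 = 18,114 (anyone who worked, including part-time for economic reasons, counts as employed).
Unemployed = 574 + 1,038 = 1,612 (jobless and actively searching, or on temporary layoff).
Labor force = 18,114 + 1,612 = 19,726.
Unemployment rate = 1,612 / 19,726 = 8.17%.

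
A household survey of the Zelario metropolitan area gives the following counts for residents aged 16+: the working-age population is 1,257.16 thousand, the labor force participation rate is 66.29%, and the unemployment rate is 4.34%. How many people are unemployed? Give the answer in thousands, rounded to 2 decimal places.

Labor force = 0.6629 × 1,257.16 = 833.37 thousand.
Unemployed = 0.0434 × 833.37 ≈ 36.17 thousand.

About 36.17 thousand are unemployed.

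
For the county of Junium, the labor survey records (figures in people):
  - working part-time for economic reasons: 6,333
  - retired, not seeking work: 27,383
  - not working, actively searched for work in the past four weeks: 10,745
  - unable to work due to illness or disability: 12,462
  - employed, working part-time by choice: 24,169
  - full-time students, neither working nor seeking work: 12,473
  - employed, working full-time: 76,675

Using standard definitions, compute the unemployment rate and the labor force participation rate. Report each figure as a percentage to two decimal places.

Unemployment rate ≈ 9.11%; labor force participation rate ≈ 69.27%.

Employed = 6,333 + 24,169 + 76,675 = 107,177 (anyone who worked, including part-time for economic reasons, counts as employed).
Unemployed = 10,745.
Labor force = 107,177 + 10,745 = 117,922.
Not in labor force = 27,383 + 12,462 + 12,473 = 52,318 (those not working and not actively searching are outside the labor force).
Civilian working-age population = 117,922 + 52,318 = 170,240.
Unemployment rate = 10,745 / 117,922 = 9.11%.
Labor force participation rate = 117,922 / 170,240 = 69.27%.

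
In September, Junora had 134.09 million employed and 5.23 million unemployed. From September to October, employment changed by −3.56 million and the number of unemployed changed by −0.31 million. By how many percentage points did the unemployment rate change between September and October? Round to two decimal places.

September: labor force = 134.09 + 5.23 = 139.32; u = 5.23/139.32 = 3.75%.
October: labor force = 130.53 + 4.92 = 135.45; u = 4.92/135.45 = 3.63%.
Change = 3.63% − 3.75% = −0.12 pp.

The unemployment rate changed by −0.12 percentage points.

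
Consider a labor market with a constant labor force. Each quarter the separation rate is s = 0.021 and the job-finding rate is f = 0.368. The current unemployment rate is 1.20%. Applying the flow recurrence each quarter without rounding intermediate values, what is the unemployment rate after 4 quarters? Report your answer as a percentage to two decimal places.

With a fixed labor force, u_{t+1} = u_t + s·(1−u_t) − f·u_t = u_t·(1−s−f) + s.
Here 1−s−f = 0.611 and s = 0.021.
u_1 = 0.012000 × 0.611 + 0.021 = 0.028332.
u_2 = 0.028332 × 0.611 + 0.021 = 0.038311.
u_3 = 0.038311 × 0.611 + 0.021 = 0.044408.
u_4 = 0.044408 × 0.611 + 0.021 = 0.048133.

Unemployment rate after four quarters ≈ 4.81%.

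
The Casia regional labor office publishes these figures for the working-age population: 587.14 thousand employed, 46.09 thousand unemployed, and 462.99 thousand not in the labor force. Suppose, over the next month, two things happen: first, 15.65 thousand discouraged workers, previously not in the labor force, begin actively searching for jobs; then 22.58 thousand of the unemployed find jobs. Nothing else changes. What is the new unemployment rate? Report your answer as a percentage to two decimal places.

Initially, labor force = 587.14 + 46.09 = 633.23 thousand, so u = 46.09/633.23 = 7.28%.
After the first change, unemployed and labor force both rise by 15.65 → E = 587.14, U = 61.74, labor force = 648.88 thousand.
After the second change, unemployed falls and employed rises by 22.58; labor force unchanged → E = 609.72, U = 39.16, labor force = 648.88 thousand.
New unemployment rate = 39.16 / 648.88 = 6.04%.

New unemployment rate ≈ 6.04%.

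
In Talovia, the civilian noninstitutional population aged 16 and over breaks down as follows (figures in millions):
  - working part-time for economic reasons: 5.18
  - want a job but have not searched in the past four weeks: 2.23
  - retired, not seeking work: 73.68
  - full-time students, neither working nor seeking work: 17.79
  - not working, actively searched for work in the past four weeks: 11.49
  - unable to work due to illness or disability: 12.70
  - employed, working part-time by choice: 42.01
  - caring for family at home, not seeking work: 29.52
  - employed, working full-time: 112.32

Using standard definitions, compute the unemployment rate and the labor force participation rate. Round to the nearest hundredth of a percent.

Employed = 5.18 + 42.01 + 112.32 = 159.51 million (anyone who worked, including part-time for economic reasons, counts as employed).
Unemployed = 11.49 million.
Labor force = 159.51 + 11.49 = 171.00 million.
Not in labor force = 2.23 + 73.68 + 17.79 + 12.70 + 29.52 = 135.92 million (those not working and not actively searching are outside the labor force — including those who want a job but have given up searching).
Civilian working-age population = 171.00 + 135.92 = 306.92 million.
Unemployment rate = 11.49 / 171.00 = 6.72%.
Labor force participation rate = 171.00 / 306.92 = 55.71%.

Unemployment rate ≈ 6.72%; labor force participation rate ≈ 55.71%.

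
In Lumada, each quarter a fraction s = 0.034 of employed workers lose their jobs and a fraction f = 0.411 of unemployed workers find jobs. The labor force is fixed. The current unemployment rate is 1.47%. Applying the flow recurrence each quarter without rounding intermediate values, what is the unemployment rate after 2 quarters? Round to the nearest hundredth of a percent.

With a fixed labor force, u_{t+1} = u_t + s·(1−u_t) − f·u_t = u_t·(1−s−f) + s.
Here 1−s−f = 0.555 and s = 0.034.
u_1 = 0.014700 × 0.555 + 0.034 = 0.042159.
u_2 = 0.042159 × 0.555 + 0.034 = 0.057398.

Unemployment rate after two quarters ≈ 5.74%.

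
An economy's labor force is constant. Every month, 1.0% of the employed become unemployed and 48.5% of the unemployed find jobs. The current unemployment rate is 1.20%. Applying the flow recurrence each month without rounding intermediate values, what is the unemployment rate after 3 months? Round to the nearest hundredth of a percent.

Unemployment rate after three months ≈ 1.91%.

With a fixed labor force, u_{t+1} = u_t + s·(1−u_t) − f·u_t = u_t·(1−s−f) + s.
Here 1−s−f = 0.505 and s = 0.010.
u_1 = 0.012000 × 0.505 + 0.010 = 0.016060.
u_2 = 0.016060 × 0.505 + 0.010 = 0.018110.
u_3 = 0.018110 × 0.505 + 0.010 = 0.019146.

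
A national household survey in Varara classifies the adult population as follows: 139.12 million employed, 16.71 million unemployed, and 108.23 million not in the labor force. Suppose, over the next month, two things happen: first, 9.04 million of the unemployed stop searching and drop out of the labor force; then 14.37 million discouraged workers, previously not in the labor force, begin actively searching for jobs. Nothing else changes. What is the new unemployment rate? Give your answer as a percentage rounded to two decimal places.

New unemployment rate ≈ 13.68%.

Initially, labor force = 139.12 + 16.71 = 155.83 million, so u = 16.71/155.83 = 10.72%.
After the first change, unemployed and labor force both fall by 9.04 → E = 139.12, U = 7.67, labor force = 146.79 million.
After the second change, unemployed and labor force both rise by 14.37 → E = 139.12, U = 22.04, labor force = 161.16 million.
New unemployment rate = 22.04 / 161.16 = 13.68%.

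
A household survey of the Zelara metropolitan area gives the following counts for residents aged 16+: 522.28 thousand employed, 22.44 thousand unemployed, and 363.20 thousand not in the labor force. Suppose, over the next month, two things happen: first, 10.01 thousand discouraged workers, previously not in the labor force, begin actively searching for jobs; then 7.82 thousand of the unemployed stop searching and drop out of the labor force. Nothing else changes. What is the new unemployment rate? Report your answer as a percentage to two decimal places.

New unemployment rate ≈ 4.50%.

Initially, labor force = 522.28 + 22.44 = 544.72 thousand, so u = 22.44/544.72 = 4.12%.
After the first change, unemployed and labor force both rise by 10.01 → E = 522.28, U = 32.45, labor force = 554.73 thousand.
After the second change, unemployed and labor force both fall by 7.82 → E = 522.28, U = 24.63, labor force = 546.91 thousand.
New unemployment rate = 24.63 / 546.91 = 4.50%.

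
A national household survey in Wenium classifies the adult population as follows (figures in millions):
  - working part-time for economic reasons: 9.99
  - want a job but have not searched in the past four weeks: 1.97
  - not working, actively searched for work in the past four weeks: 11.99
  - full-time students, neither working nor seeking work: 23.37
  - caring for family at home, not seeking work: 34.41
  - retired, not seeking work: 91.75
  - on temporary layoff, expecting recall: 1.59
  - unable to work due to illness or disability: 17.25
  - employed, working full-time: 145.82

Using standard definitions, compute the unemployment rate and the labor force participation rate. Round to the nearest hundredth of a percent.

Employed = 9.99 + 145.82 = 155.81 million (anyone who worked, including part-time for economic reasons, counts as employed).
Unemployed = 11.99 + 1.59 = 13.58 million (jobless and actively searching, or on temporary layoff).
Labor force = 155.81 + 13.58 = 169.39 million.
Not in labor force = 1.97 + 23.37 + 34.41 + 91.75 + 17.25 = 168.75 million (those not working and not actively searching are outside the labor force — including those who want a job but have given up searching).
Civilian working-age population = 169.39 + 168.75 = 338.14 million.
Unemployment rate = 13.58 / 169.39 = 8.02%.
Labor force participation rate = 169.39 / 338.14 = 50.09%.

Unemployment rate ≈ 8.02%; labor force participation rate ≈ 50.09%.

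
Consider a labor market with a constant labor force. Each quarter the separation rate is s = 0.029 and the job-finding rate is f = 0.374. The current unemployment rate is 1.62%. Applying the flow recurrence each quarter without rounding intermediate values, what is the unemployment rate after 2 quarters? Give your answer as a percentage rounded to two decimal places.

Unemployment rate after two quarters ≈ 5.21%.

With a fixed labor force, u_{t+1} = u_t + s·(1−u_t) − f·u_t = u_t·(1−s−f) + s.
Here 1−s−f = 0.597 and s = 0.029.
u_1 = 0.016200 × 0.597 + 0.029 = 0.038671.
u_2 = 0.038671 × 0.597 + 0.029 = 0.052087.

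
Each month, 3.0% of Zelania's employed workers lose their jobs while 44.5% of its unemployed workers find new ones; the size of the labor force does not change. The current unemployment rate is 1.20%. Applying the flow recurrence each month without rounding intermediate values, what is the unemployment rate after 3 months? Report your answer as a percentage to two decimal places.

Unemployment rate after three months ≈ 5.58%.

With a fixed labor force, u_{t+1} = u_t + s·(1−u_t) − f·u_t = u_t·(1−s−f) + s.
Here 1−s−f = 0.525 and s = 0.030.
u_1 = 0.012000 × 0.525 + 0.030 = 0.036300.
u_2 = 0.036300 × 0.525 + 0.030 = 0.049058.
u_3 = 0.049058 × 0.525 + 0.030 = 0.055755.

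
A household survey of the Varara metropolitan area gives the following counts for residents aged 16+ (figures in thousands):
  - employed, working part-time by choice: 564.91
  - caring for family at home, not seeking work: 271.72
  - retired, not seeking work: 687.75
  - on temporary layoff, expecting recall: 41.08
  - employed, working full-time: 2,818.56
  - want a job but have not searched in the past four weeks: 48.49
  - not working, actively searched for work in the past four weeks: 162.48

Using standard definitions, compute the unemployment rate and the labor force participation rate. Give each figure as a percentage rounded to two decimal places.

Employed = 564.91 + 2,818.56 = 3,383.47 thousand.
Unemployed = 41.08 + 162.48 = 203.56 thousand (jobless and actively searching, or on temporary layoff).
Labor force = 3,383.47 + 203.56 = 3,587.03 thousand.
Not in labor force = 271.72 + 687.75 + 48.49 = 1,007.96 thousand (those not working and not actively searching are outside the labor force — including those who want a job but have given up searching).
Civilian working-age population = 3,587.03 + 1,007.96 = 4,594.99 thousand.
Unemployment rate = 203.56 / 3,587.03 = 5.67%.
Labor force participation rate = 3,587.03 / 4,594.99 = 78.06%.

Unemployment rate ≈ 5.67%; labor force participation rate ≈ 78.06%.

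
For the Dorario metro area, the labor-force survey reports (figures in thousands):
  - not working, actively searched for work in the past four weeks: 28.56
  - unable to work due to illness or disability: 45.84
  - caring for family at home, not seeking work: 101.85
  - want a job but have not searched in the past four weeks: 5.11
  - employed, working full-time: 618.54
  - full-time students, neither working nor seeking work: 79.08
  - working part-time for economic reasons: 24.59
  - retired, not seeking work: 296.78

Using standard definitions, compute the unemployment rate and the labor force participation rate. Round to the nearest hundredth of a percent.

Unemployment rate ≈ 4.25%; labor force participation rate ≈ 55.96%.

Employed = 618.54 + 24.59 = 643.13 thousand (anyone who worked, including part-time for economic reasons, counts as employed).
Unemployed = 28.56 thousand.
Labor force = 643.13 + 28.56 = 671.69 thousand.
Not in labor force = 45.84 + 101.85 + 5.11 + 79.08 + 296.78 = 528.66 thousand (those not working and not actively searching are outside the labor force — including those who want a job but have given up searching).
Civilian working-age population = 671.69 + 528.66 = 1,200.35 thousand.
Unemployment rate = 28.56 / 671.69 = 4.25%.
Labor force participation rate = 671.69 / 1,200.35 = 55.96%.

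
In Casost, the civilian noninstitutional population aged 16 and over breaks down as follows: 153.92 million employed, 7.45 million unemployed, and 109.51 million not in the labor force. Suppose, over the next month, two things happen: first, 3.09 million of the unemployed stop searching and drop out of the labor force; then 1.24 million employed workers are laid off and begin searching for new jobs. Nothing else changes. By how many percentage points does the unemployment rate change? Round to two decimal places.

The unemployment rate changes by −1.08 percentage points.

Initially, labor force = 153.92 + 7.45 = 161.37 million, so u = 7.45/161.37 = 4.62%.
After the first change, unemployed and labor force both fall by 3.09 → E = 153.92, U = 4.36, labor force = 158.28 million.
After the second change, employed falls and unemployed rises by 1.24; labor force unchanged → E = 152.68, U = 5.60, labor force = 158.28 million.
New unemployment rate = 5.60 / 158.28 = 3.54%.
Change = 3.54% − 4.62% = −1.08 percentage points.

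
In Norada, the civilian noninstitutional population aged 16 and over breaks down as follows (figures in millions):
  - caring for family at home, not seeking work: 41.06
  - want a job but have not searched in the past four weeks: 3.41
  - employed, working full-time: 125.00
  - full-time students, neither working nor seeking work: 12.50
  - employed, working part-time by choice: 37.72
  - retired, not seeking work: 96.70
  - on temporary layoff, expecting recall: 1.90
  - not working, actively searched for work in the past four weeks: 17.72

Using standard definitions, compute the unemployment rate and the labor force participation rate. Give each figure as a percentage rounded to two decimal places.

Employed = 125.00 + 37.72 = 162.72 million.
Unemployed = 1.90 + 17.72 = 19.62 million (jobless and actively searching, or on temporary layoff).
Labor force = 162.72 + 19.62 = 182.34 million.
Not in labor force = 41.06 + 3.41 + 12.50 + 96.70 = 153.67 million (those not working and not actively searching are outside the labor force — including those who want a job but have given up searching).
Civilian working-age population = 182.34 + 153.67 = 336.01 million.
Unemployment rate = 19.62 / 182.34 = 10.76%.
Labor force participation rate = 182.34 / 336.01 = 54.27%.

Unemployment rate ≈ 10.76%; labor force participation rate ≈ 54.27%.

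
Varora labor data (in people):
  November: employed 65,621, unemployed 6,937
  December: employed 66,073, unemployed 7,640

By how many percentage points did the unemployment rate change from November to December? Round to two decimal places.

The unemployment rate changed by +0.80 percentage points.

November: labor force = 65,621 + 6,937 = 72,558; u = 6,937/72,558 = 9.56%.
December: labor force = 66,073 + 7,640 = 73,713; u = 7,640/73,713 = 10.36%.
Change = 10.36% − 9.56% = +0.80 pp.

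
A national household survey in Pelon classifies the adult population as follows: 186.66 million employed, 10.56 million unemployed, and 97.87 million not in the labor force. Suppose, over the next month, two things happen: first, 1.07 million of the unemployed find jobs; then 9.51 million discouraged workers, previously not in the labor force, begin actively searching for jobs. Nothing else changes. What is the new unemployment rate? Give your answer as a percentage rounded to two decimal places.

Initially, labor force = 186.66 + 10.56 = 197.22 million, so u = 10.56/197.22 = 5.35%.
After the first change, unemployed falls and employed rises by 1.07; labor force unchanged → E = 187.73, U = 9.49, labor force = 197.22 million.
After the second change, unemployed and labor force both rise by 9.51 → E = 187.73, U = 19.00, labor force = 206.73 million.
New unemployment rate = 19.00 / 206.73 = 9.19%.

New unemployment rate ≈ 9.19%.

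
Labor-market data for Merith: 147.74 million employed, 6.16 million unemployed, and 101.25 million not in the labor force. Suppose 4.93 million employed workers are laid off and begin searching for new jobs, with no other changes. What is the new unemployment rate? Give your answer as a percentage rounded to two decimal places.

Initially, labor force = 147.74 + 6.16 = 153.90 million, so u = 6.16/153.90 = 4.00%.
After the change, employed falls and unemployed rises by 4.93; labor force unchanged → E = 142.81, U = 11.09, labor force = 153.90 million.
New unemployment rate = 11.09 / 153.90 = 7.21%.

New unemployment rate ≈ 7.21%.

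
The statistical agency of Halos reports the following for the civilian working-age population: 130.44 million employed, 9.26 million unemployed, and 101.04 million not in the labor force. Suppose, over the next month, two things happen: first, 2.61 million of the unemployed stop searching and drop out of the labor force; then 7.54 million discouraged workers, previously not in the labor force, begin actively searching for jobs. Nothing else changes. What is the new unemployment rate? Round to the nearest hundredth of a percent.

New unemployment rate ≈ 9.81%.

Initially, labor force = 130.44 + 9.26 = 139.70 million, so u = 9.26/139.70 = 6.63%.
After the first change, unemployed and labor force both fall by 2.61 → E = 130.44, U = 6.65, labor force = 137.09 million.
After the second change, unemployed and labor force both rise by 7.54 → E = 130.44, U = 14.19, labor force = 144.63 million.
New unemployment rate = 14.19 / 144.63 = 9.81%.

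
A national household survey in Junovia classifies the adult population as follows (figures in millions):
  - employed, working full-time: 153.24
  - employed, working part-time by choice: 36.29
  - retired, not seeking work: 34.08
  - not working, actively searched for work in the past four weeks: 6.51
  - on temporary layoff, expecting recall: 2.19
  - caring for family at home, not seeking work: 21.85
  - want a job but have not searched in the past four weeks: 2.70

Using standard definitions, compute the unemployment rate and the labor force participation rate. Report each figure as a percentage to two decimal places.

Employed = 153.24 + 36.29 = 189.53 million.
Unemployed = 6.51 + 2.19 = 8.70 million (jobless and actively searching, or on temporary layoff).
Labor force = 189.53 + 8.70 = 198.23 million.
Not in labor force = 34.08 + 21.85 + 2.70 = 58.63 million (those not working and not actively searching are outside the labor force — including those who want a job but have given up searching).
Civilian working-age population = 198.23 + 58.63 = 256.86 million.
Unemployment rate = 8.70 / 198.23 = 4.39%.
Labor force participation rate = 198.23 / 256.86 = 77.17%.

Unemployment rate ≈ 4.39%; labor force participation rate ≈ 77.17%.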